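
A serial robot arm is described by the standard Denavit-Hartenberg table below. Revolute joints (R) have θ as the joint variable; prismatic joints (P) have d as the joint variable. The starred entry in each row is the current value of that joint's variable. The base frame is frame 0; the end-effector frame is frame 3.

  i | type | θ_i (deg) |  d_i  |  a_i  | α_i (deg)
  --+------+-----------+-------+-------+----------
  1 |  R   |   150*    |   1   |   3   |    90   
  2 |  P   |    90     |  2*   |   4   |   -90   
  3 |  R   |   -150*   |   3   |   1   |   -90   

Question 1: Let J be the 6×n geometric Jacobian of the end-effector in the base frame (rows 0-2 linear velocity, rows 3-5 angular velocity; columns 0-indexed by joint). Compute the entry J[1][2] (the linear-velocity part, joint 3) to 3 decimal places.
axis z_2 = (0.8660,-0.5000,0.0000); lever o_n−o_2 = (2.8481,-1.0670,-0.8660)
cross product → J_v[:, 2] = (0.4330,0.7500,0.5000)
J_ω[:, 2] = z_2
entry J[1][2] = 0.7500

0.750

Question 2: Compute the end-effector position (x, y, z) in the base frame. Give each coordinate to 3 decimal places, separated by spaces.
1.250 2.165 4.134

after link 1: o_1 = (-2.5981, 1.5000, 1.0000)
after link 2: o_2 = (-1.5981, 3.2321, 5.0000)
after link 3: o_3 = (1.2500, 2.1651, 4.1340)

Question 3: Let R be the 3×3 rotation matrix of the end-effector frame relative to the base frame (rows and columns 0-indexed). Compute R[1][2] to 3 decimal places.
End-effector z-axis (col 2 of R) = (0.4330,0.7500,0.5000)
R[1][2] = 0.7500

0.750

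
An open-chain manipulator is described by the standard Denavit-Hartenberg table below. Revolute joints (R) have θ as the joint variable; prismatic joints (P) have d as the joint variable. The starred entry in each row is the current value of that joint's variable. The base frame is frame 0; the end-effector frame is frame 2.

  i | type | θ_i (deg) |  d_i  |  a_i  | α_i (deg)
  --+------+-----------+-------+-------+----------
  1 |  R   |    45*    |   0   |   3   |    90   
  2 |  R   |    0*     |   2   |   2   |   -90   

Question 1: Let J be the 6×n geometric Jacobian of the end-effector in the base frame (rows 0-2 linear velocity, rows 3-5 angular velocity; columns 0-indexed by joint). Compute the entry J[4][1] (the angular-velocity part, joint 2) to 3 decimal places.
axis z_1 = (0.7071,-0.7071,0.0000); lever o_n−o_1 = (2.8284,-0.0000,0.0000)
cross product → J_v[:, 1] = (-0.0000,0.0000,2.0000)
J_ω[:, 1] = z_1
entry J[4][1] = -0.7071

-0.707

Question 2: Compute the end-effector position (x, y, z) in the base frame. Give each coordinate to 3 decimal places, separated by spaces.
4.950 2.121 0.000

after link 1: o_1 = (2.1213, 2.1213, 0.0000)
after link 2: o_2 = (4.9497, 2.1213, 0.0000)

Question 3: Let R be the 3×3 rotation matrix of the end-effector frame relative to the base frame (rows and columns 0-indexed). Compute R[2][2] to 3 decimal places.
End-effector z-axis (col 2 of R) = (0.0000,0.0000,1.0000)
R[2][2] = 1.0000

1.000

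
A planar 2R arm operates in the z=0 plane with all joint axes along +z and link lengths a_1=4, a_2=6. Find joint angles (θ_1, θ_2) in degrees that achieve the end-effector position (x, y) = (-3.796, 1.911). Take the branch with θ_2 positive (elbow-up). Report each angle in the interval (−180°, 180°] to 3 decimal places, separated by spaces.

cos θ_2 = (18.0615−4²−6²)/(2·4·6) = -0.7071; θ_2 = 134.9955° (elbow-up)
β = atan2(1.9110,-3.7960) = 153.2782°; ψ = atan2(4.2430,-0.2423) = 93.2685°
θ_1 = β − ψ = 60.0097°

60.010 134.996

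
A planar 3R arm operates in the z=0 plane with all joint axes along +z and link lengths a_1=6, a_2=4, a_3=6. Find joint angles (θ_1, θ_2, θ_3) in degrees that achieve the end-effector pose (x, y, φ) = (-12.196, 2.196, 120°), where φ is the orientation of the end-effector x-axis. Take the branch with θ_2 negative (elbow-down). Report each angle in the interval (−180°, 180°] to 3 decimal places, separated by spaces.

-149.997 -30.005 -59.998

wrist centre = target − a_3·(cos φ, sin φ) = (-9.1960, -3.0002)
cos θ_2 = (93.5673−6²−4²)/(2·6·4) = 0.8660; θ_2 = -30.0045° (elbow-down)
β = atan2(-3.0002,-9.1960) = -161.9313°; ψ = atan2(-2.0003,9.4639) = -11.9342°
θ_1 = β − ψ = -149.9971°
θ_3 = φ − θ_1 − θ_2 = -59.9984° (wrapped to (-180°,180°])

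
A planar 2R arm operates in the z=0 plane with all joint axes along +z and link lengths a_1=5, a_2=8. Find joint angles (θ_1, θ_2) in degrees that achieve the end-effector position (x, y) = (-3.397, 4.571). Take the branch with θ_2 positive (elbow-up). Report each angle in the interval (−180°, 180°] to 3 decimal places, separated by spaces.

29.998 134.998

cos θ_2 = (32.4337−5²−8²)/(2·5·8) = -0.7071; θ_2 = 134.9978° (elbow-up)
β = atan2(4.5710,-3.3970) = 126.6184°; ψ = atan2(5.6571,-0.6566) = 96.6209°
θ_1 = β − ψ = 29.9975°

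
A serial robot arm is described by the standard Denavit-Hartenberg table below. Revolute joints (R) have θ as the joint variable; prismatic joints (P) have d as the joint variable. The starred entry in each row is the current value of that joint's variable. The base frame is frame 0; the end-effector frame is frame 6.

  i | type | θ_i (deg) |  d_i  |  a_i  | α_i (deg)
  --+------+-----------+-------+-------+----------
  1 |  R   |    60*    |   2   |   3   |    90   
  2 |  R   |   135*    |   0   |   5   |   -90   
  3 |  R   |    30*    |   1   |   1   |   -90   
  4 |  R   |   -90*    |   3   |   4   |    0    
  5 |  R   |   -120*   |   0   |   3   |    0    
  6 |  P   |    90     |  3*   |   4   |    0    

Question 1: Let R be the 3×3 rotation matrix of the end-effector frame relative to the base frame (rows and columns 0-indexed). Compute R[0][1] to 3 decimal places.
-0.817

End-effector y-axis (col 1 of R) = (-0.8169,-0.5490,0.1768)
R[0][1] = -0.8169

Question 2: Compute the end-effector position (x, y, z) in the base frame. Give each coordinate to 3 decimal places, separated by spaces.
-3.510 0.715 -3.714

after link 1: o_1 = (1.5000, 2.5981, 2.0000)
after link 2: o_2 = (-0.2678, -0.4638, 5.5355)
after link 3: o_3 = (-1.3605, -1.3565, 5.4408)
after link 4: o_4 = (-4.4944, -1.5884, 1.5517)
after link 5: o_5 = (-2.0436, 0.0585, 1.0214)
after link 6: o_6 = (-3.5096, 0.7154, -3.7135)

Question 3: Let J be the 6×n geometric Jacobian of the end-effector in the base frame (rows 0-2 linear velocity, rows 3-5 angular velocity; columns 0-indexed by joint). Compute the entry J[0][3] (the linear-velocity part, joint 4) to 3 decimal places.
axis z_3 = (-0.5732,0.7392,-0.3536); lever o_n−o_3 = (-2.1491,2.0719,-9.1543)
cross product → J_v[:, 3] = (-6.0343,-4.4877,0.4009)
J_ω[:, 3] = z_3
entry J[0][3] = -6.0343

-6.034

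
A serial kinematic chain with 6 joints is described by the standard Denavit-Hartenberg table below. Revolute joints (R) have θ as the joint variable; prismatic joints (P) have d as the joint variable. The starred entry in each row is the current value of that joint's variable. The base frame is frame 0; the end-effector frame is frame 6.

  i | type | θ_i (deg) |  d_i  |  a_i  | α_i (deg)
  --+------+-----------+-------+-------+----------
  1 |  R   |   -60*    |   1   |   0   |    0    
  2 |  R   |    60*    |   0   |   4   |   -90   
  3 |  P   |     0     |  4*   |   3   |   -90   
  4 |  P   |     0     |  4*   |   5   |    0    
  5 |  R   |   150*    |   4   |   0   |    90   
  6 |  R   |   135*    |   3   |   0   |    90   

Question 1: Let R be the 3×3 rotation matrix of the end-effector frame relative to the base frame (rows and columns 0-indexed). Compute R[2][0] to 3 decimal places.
-0.707

End-effector x-axis (col 0 of R) = (0.6124,0.3536,-0.7071)
R[2][0] = -0.7071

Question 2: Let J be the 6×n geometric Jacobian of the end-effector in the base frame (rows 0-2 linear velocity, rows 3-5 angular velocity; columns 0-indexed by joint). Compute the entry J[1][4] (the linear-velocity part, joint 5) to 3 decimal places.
-1.500

axis z_4 = (0.0000,0.0000,-1.0000); lever o_n−o_4 = (1.5000,-2.5981,-4.0000)
cross product → J_v[:, 4] = (-2.5981,-1.5000,-0.0000)
J_ω[:, 4] = z_4
entry J[1][4] = -1.5000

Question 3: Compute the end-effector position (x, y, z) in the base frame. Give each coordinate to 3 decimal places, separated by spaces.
13.500 1.402 -7.000

after link 1: o_1 = (0.0000, 0.0000, 1.0000)
after link 2: o_2 = (4.0000, 0.0000, 1.0000)
after link 3: o_3 = (7.0000, 4.0000, 1.0000)
after link 4: o_4 = (12.0000, 4.0000, -3.0000)
after link 5: o_5 = (12.0000, 4.0000, -7.0000)
after link 6: o_6 = (13.5000, 1.4019, -7.0000)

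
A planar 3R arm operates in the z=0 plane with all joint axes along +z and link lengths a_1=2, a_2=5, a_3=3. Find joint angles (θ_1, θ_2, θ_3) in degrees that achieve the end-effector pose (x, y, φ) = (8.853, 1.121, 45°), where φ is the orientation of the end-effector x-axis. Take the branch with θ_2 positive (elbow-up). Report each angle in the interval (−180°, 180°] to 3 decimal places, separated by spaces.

wrist centre = target − a_3·(cos φ, sin φ) = (6.7317, -1.0003)
cos θ_2 = (46.3162−2²−5²)/(2·2·5) = 0.8658; θ_2 = 30.0250° (elbow-up)
β = atan2(-1.0003,6.7317) = -8.4522°; ψ = atan2(2.5019,6.3290) = 21.5690°
θ_1 = β − ψ = -30.0213°
θ_3 = φ − θ_1 − θ_2 = 44.9963° (wrapped to (-180°,180°])

-30.021 30.025 44.996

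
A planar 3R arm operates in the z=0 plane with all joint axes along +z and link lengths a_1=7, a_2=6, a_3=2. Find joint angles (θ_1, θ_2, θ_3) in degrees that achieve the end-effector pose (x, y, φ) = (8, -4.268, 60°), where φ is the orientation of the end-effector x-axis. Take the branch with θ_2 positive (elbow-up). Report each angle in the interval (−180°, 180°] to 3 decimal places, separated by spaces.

wrist centre = target − a_3·(cos φ, sin φ) = (7.0000, -6.0001)
cos θ_2 = (85.0006−7²−6²)/(2·7·6) = 0.0000; θ_2 = 89.9996° (elbow-up)
β = atan2(-6.0001,7.0000) = -40.6015°; ψ = atan2(6.0000,7.0000) = 40.6011°
θ_1 = β − ψ = -81.2027°
θ_3 = φ − θ_1 − θ_2 = 51.2031° (wrapped to (-180°,180°])

-81.203 90.000 51.203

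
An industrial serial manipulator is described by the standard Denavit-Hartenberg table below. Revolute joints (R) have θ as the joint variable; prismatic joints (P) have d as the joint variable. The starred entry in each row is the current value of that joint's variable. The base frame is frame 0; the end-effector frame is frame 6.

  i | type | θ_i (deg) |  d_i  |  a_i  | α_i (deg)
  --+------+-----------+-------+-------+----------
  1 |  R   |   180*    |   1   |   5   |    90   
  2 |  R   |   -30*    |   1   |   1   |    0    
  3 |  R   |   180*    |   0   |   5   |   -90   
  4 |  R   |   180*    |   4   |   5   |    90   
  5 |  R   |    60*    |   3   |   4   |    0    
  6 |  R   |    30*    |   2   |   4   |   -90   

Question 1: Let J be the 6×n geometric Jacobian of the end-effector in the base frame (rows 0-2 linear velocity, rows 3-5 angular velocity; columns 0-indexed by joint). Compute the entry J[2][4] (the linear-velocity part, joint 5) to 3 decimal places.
axis z_4 = (0.0000,-1.0000,-0.0000); lever o_n−o_4 = (2.0000,-5.0000,-7.4641)
cross product → J_v[:, 4] = (7.4641,0.0000,2.0000)
J_ω[:, 4] = z_4
entry J[2][4] = 2.0000

2.000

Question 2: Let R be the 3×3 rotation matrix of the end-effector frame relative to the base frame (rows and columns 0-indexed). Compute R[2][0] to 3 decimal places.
-0.866

End-effector x-axis (col 0 of R) = (0.5000,0.0000,-0.8660)
R[2][0] = -0.8660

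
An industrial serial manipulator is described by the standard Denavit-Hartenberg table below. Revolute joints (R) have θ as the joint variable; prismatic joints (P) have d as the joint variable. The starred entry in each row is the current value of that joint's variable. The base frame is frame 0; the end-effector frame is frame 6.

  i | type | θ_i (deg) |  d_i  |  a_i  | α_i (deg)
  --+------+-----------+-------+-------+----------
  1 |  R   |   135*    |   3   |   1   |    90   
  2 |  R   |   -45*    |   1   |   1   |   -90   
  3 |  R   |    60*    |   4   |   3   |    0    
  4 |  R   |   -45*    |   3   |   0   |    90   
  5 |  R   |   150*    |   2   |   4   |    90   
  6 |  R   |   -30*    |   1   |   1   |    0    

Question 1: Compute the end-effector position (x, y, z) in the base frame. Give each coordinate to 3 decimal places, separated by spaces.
-4.933 6.081 10.777

after link 1: o_1 = (-0.7071, 0.7071, 3.0000)
after link 2: o_2 = (-0.5000, 1.9142, 2.2929)
after link 3: o_3 = (-5.0871, 2.8271, 4.0607)
after link 4: o_4 = (-6.5871, 4.3271, 6.1820)
after link 5: o_5 = (-4.1729, 5.9129, 9.5962)
after link 6: o_6 = (-4.9327, 6.0812, 10.7770)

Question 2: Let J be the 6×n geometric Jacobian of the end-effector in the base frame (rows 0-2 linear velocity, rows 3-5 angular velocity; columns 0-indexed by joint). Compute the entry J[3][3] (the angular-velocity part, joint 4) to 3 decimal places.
axis z_3 = (-0.5000,0.5000,0.7071); lever o_n−o_3 = (0.1544,3.2541,6.7164)
cross product → J_v[:, 3] = (1.0572,3.4673,-1.7042)
J_ω[:, 3] = z_3
entry J[3][3] = -0.5000

-0.500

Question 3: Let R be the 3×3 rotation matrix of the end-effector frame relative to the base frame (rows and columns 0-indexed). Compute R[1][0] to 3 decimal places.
-0.415

End-effector x-axis (col 0 of R) = (0.0062,-0.4147,0.9100)
R[1][0] = -0.4147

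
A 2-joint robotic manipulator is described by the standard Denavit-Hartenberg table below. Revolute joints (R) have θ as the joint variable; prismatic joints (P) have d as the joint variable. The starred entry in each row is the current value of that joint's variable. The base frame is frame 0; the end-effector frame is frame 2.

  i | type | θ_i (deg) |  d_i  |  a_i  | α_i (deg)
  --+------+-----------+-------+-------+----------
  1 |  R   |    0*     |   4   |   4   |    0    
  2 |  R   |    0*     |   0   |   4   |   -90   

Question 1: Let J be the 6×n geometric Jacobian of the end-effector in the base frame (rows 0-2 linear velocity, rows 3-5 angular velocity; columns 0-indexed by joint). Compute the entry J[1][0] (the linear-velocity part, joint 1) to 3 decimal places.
axis z_0 = ẑ; lever o_n−o_0 = (8.0000,0.0000,4.0000)
cross product → J_v[:, 0] = (0.0000,8.0000,0.0000)
J_ω[:, 0] = z_0
entry J[1][0] = 8.0000

8.000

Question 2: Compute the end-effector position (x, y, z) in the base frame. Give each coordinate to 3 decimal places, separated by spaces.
after link 1: o_1 = (4.0000, 0.0000, 4.0000)
after link 2: o_2 = (8.0000, 0.0000, 4.0000)

8.000 0.000 4.000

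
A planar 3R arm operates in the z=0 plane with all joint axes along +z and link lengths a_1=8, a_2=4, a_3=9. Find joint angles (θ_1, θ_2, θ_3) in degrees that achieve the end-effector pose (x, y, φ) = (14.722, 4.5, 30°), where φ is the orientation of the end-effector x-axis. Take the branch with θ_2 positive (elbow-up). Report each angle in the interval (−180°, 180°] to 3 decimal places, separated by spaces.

-30.000 120.006 -60.006

wrist centre = target − a_3·(cos φ, sin φ) = (6.9278, 0.0000)
cos θ_2 = (47.9940−8²−4²)/(2·8·4) = -0.5001; θ_2 = 120.0062° (elbow-up)
β = atan2(0.0000,6.9278) = 0.0000°; ψ = atan2(3.4639,5.9996) = 30.0000°
θ_1 = β − ψ = -30.0000°
θ_3 = φ − θ_1 − θ_2 = -60.0062° (wrapped to (-180°,180°])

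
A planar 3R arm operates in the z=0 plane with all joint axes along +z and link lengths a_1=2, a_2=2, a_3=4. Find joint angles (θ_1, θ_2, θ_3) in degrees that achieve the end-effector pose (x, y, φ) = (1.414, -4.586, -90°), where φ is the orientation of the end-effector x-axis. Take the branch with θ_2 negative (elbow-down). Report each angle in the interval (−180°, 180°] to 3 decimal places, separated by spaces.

44.991 -135.004 0.012

wrist centre = target − a_3·(cos φ, sin φ) = (1.4140, -0.5860)
cos θ_2 = (2.3428−2²−2²)/(2·2·2) = -0.7072; θ_2 = -135.0036° (elbow-down)
β = atan2(-0.5860,1.4140) = -22.5104°; ψ = atan2(-1.4141,0.5857) = -67.5018°
θ_1 = β − ψ = 44.9913°
θ_3 = φ − θ_1 − θ_2 = 0.0122° (wrapped to (-180°,180°])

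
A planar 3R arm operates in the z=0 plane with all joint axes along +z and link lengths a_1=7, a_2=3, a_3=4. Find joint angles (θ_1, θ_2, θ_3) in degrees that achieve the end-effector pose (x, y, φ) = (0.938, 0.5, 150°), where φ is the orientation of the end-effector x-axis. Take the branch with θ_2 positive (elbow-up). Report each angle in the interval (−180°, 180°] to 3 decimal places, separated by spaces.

wrist centre = target − a_3·(cos φ, sin φ) = (4.4021, -1.5000)
cos θ_2 = (21.6285−7²−3²)/(2·7·3) = -0.8660; θ_2 = 149.9957° (elbow-up)
β = atan2(-1.5000,4.4021) = -18.8164°; ψ = atan2(1.5002,4.4020) = 18.8189°
θ_1 = β − ψ = -37.6352°
θ_3 = φ − θ_1 − θ_2 = 37.6395° (wrapped to (-180°,180°])

-37.635 149.996 37.640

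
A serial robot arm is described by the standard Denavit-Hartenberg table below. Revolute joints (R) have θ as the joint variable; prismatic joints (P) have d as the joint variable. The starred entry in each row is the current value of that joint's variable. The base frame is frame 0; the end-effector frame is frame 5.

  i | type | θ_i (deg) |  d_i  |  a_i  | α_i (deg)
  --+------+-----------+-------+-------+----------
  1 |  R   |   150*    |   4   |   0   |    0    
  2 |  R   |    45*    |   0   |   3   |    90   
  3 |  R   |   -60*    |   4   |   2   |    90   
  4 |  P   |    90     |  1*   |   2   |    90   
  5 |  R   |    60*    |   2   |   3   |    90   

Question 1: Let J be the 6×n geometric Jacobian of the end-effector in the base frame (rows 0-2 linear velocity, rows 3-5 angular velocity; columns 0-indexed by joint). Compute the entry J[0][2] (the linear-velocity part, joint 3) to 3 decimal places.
axis z_2 = (-0.2588,0.9659,0.0000); lever o_n−o_2 = (-0.8631,7.5333,-5.2631)
cross product → J_v[:, 2] = (-5.0838,-1.3622,-1.1160)
J_ω[:, 2] = z_2
entry J[0][2] = -5.0838

-5.084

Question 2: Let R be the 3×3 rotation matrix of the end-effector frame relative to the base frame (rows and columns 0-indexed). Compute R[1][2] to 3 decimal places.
0.724

End-effector z-axis (col 2 of R) = (-0.6424,0.7244,0.2500)
R[1][2] = 0.7244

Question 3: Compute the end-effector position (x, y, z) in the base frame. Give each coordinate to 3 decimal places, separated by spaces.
after link 1: o_1 = (0.0000, 0.0000, 4.0000)
after link 2: o_2 = (-2.8978, -0.7765, 4.0000)
after link 3: o_3 = (-4.8990, 2.8284, 2.2679)
after link 4: o_4 = (-4.5801, 4.9844, 1.7679)
after link 5: o_5 = (-3.7609, 6.7568, -1.2631)

-3.761 6.757 -1.263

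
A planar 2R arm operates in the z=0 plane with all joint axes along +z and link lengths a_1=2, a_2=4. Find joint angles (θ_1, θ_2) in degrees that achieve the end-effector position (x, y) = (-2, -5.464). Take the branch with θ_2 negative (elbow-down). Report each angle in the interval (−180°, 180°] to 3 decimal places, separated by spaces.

cos θ_2 = (33.8553−2²−4²)/(2·2·4) = 0.8660; θ_2 = -30.0080° (elbow-down)
β = atan2(-5.4640,-2.0000) = -110.1043°; ψ = atan2(-2.0005,5.4638) = -20.1093°
θ_1 = β − ψ = -89.9950°

-89.995 -30.008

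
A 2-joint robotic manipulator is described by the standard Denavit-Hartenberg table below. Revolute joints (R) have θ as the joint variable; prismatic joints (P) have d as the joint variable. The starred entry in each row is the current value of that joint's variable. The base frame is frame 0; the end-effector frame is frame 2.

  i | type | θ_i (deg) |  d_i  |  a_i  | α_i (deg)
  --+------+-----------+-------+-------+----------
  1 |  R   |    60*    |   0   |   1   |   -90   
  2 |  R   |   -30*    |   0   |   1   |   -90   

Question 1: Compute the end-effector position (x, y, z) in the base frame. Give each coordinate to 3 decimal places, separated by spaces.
0.933 1.616 0.500

after link 1: o_1 = (0.5000, 0.8660, 0.0000)
after link 2: o_2 = (0.9330, 1.6160, 0.5000)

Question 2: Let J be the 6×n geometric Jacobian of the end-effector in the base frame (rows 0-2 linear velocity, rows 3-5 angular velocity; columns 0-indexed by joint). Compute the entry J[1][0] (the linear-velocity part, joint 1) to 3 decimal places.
0.933

axis z_0 = ẑ; lever o_n−o_0 = (0.9330,1.6160,0.5000)
cross product → J_v[:, 0] = (-1.6160,0.9330,0.0000)
J_ω[:, 0] = z_0
entry J[1][0] = 0.9330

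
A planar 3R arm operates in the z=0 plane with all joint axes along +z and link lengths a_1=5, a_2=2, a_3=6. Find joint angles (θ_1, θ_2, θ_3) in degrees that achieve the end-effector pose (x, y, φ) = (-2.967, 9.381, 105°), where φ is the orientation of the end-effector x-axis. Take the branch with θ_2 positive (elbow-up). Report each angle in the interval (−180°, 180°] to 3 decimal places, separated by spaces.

wrist centre = target − a_3·(cos φ, sin φ) = (-1.4141, 3.5854)
cos θ_2 = (14.8551−5²−2²)/(2·5·2) = -0.7072; θ_2 = 135.0114° (elbow-up)
β = atan2(3.5854,-1.4141) = 111.5241°; ψ = atan2(1.4139,3.5855) = 21.5216°
θ_1 = β − ψ = 90.0024°
θ_3 = φ − θ_1 − θ_2 = -120.0138° (wrapped to (-180°,180°])

90.002 135.011 -120.014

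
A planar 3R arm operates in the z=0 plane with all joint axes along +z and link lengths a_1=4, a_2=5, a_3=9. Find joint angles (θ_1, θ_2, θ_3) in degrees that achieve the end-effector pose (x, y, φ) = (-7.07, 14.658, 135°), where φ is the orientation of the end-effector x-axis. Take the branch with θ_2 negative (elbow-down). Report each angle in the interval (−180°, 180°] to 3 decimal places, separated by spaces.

wrist centre = target − a_3·(cos φ, sin φ) = (-0.7060, 8.2940)
cos θ_2 = (69.2896−4²−5²)/(2·4·5) = 0.7072; θ_2 = -44.9893° (elbow-down)
β = atan2(8.2940,-0.7060) = 94.8656°; ψ = atan2(-3.5349,7.5362) = -25.1290°
θ_1 = β − ψ = 119.9947°
θ_3 = φ − θ_1 − θ_2 = 59.9946° (wrapped to (-180°,180°])

119.995 -44.989 59.995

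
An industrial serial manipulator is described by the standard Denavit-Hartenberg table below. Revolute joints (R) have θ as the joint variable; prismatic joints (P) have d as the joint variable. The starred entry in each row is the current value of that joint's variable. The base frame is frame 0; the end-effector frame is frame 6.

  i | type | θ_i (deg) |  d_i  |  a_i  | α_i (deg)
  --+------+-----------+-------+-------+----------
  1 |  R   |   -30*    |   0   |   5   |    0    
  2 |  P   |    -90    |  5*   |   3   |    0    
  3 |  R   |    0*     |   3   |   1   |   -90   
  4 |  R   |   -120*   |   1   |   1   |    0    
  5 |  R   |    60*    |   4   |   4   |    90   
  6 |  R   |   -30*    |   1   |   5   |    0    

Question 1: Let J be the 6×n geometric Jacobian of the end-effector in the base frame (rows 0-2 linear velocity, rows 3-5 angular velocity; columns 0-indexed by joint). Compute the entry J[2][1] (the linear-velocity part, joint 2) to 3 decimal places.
prismatic axis z_1 = (0.0000,0.0000,1.0000)
J_v[:, 1] = z_1; J_ω[:, 1] = (0,0,0)
entry J[2][1] = 1.0000

1.000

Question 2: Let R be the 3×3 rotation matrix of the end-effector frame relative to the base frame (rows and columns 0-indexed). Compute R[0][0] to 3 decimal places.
End-effector x-axis (col 0 of R) = (-0.6495,-0.1250,0.7500)
R[0][0] = -0.6495

-0.650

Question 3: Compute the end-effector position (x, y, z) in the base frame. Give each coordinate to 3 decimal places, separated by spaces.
3.096 -9.638 16.580

after link 1: o_1 = (4.3301, -2.5000, 0.0000)
after link 2: o_2 = (2.8301, -5.0981, 5.0000)
after link 3: o_3 = (2.3301, -5.9641, 8.0000)
after link 4: o_4 = (3.4462, -6.0311, 8.8660)
after link 5: o_5 = (5.9103, -9.7631, 12.3301)
after link 6: o_6 = (3.0957, -9.6381, 16.5801)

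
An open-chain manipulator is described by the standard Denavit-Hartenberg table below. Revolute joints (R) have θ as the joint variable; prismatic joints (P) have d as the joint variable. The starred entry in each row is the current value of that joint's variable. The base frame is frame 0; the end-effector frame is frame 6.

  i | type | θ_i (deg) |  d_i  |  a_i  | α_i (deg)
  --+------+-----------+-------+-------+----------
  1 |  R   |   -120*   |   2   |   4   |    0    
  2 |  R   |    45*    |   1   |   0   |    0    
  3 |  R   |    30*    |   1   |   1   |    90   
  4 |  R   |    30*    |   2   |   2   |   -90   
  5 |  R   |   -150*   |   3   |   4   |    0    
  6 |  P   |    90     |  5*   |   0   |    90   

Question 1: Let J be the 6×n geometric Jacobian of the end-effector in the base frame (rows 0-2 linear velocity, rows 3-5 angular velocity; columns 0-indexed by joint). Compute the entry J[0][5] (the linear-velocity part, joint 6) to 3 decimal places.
-0.354

prismatic axis z_5 = (-0.3536,0.3536,0.8660)
J_v[:, 5] = z_5; J_ω[:, 5] = (0,0,0)
entry J[0][5] = -0.3536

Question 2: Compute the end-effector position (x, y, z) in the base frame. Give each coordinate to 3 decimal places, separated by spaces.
after link 1: o_1 = (-2.0000, -3.4641, 2.0000)
after link 2: o_2 = (-2.0000, -3.4641, 3.0000)
after link 3: o_3 = (-1.2929, -4.1712, 4.0000)
after link 4: o_4 = (-1.4824, -6.8102, 5.0000)
after link 5: o_5 = (-6.0786, -5.0424, 5.8660)
after link 6: o_6 = (-7.8463, -3.2746, 10.1962)

-7.846 -3.275 10.196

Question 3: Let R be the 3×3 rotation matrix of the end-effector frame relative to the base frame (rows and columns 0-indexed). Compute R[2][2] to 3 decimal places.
End-effector z-axis (col 2 of R) = (-0.8839,0.1768,-0.4330)
R[2][2] = -0.4330

-0.433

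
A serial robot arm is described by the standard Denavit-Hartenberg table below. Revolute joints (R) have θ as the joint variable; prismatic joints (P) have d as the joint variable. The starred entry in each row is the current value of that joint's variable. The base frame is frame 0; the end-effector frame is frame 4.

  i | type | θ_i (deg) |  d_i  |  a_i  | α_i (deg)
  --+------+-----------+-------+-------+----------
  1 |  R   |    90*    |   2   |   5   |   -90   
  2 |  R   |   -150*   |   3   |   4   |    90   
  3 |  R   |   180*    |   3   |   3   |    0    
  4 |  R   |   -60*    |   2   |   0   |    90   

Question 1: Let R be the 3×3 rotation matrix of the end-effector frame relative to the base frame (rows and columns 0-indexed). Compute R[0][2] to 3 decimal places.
End-effector z-axis (col 2 of R) = (-0.5000,-0.7500,0.4330)
R[0][2] = -0.5000

-0.500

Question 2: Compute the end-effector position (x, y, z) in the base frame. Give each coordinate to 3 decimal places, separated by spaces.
-3.000 1.634 -1.830

after link 1: o_1 = (0.0000, 5.0000, 2.0000)
after link 2: o_2 = (-3.0000, 1.5359, 4.0000)
after link 3: o_3 = (-3.0000, 2.6340, -0.0981)
after link 4: o_4 = (-3.0000, 1.6340, -1.8301)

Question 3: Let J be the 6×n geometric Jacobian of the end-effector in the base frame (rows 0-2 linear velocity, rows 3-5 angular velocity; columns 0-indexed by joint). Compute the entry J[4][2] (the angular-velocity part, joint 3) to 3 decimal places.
-0.500

axis z_2 = (-0.0000,-0.5000,-0.8660); lever o_n−o_2 = (-0.0000,0.0981,-5.8301)
cross product → J_v[:, 2] = (3.0000,0.0000,-0.0000)
J_ω[:, 2] = z_2
entry J[4][2] = -0.5000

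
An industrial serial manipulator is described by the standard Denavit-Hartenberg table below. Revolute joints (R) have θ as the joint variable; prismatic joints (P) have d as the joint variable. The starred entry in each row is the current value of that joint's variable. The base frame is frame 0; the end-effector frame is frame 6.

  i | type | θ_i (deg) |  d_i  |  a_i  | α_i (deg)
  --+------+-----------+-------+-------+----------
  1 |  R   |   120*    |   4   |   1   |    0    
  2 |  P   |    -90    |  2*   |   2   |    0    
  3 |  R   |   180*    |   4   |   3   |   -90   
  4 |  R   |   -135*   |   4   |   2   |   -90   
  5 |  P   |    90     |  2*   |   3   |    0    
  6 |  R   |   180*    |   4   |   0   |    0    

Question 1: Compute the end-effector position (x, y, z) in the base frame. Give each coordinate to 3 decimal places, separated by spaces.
after link 1: o_1 = (-0.5000, 0.8660, 4.0000)
after link 2: o_2 = (1.2321, 1.8660, 6.0000)
after link 3: o_3 = (-1.3660, 0.3660, 10.0000)
after link 4: o_4 = (1.8587, -2.3910, 11.4142)
after link 5: o_5 = (-0.8660, -0.5000, 12.8284)
after link 6: o_6 = (-3.3155, -1.9142, 15.6569)

-3.316 -1.914 15.657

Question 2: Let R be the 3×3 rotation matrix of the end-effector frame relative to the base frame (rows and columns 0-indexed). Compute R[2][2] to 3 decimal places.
0.707

End-effector z-axis (col 2 of R) = (-0.6124,-0.3536,0.7071)
R[2][2] = 0.7071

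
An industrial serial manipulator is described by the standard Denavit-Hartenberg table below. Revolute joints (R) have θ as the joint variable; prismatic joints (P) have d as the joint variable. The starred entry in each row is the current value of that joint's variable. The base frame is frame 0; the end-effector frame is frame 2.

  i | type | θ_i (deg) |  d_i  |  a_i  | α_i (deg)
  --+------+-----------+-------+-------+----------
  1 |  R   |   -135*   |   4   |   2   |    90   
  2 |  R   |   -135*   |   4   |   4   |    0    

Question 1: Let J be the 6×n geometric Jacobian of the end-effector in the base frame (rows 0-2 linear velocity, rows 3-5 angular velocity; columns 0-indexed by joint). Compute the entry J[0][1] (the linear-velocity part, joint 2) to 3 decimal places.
-2.000

axis z_1 = (-0.7071,0.7071,0.0000); lever o_n−o_1 = (-0.8284,4.8284,-2.8284)
cross product → J_v[:, 1] = (-2.0000,-2.0000,-2.8284)
J_ω[:, 1] = z_1
entry J[0][1] = -2.0000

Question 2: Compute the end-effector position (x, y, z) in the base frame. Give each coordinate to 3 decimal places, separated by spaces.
-2.243 3.414 1.172

after link 1: o_1 = (-1.4142, -1.4142, 4.0000)
after link 2: o_2 = (-2.2426, 3.4142, 1.1716)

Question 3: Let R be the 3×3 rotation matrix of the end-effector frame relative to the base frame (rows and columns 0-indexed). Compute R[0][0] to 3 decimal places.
End-effector x-axis (col 0 of R) = (0.5000,0.5000,-0.7071)
R[0][0] = 0.5000

0.500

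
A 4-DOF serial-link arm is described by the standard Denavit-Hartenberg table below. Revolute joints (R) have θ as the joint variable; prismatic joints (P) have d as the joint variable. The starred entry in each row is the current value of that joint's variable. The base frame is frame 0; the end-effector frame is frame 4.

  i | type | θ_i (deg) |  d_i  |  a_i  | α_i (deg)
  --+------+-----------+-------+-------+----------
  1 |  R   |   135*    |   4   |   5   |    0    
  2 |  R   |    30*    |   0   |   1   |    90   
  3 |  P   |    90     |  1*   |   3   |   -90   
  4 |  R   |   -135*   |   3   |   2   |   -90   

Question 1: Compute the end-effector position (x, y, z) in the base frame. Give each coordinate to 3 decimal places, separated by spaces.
after link 1: o_1 = (-3.5355, 3.5355, 4.0000)
after link 2: o_2 = (-4.5015, 3.7944, 4.0000)
after link 3: o_3 = (-4.2426, 4.7603, 7.0000)
after link 4: o_4 = (-0.9788, 5.3498, 5.5858)

-0.979 5.350 5.586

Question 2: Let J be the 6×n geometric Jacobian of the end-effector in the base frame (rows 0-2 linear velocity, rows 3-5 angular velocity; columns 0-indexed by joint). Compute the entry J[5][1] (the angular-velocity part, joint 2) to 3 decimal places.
1.000

axis z_1 = (0.0000,0.0000,1.0000); lever o_n−o_1 = (2.5567,1.8143,1.5858)
cross product → J_v[:, 1] = (-1.8143,2.5567,0.0000)
J_ω[:, 1] = z_1
entry J[5][1] = 1.0000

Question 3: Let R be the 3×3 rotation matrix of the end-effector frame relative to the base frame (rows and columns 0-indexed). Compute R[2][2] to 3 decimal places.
0.707

End-effector z-axis (col 2 of R) = (0.1830,0.6830,0.7071)
R[2][2] = 0.7071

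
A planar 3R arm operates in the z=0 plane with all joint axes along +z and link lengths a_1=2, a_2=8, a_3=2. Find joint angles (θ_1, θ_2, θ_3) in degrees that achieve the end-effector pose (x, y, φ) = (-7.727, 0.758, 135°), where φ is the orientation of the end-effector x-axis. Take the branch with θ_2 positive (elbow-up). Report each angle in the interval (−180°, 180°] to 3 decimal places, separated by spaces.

44.976 150.019 -59.995

wrist centre = target − a_3·(cos φ, sin φ) = (-6.3128, -0.6562)
cos θ_2 = (40.2819−2²−8²)/(2·2·8) = -0.8662; θ_2 = 150.0190° (elbow-up)
β = atan2(-0.6562,-6.3128) = -174.0654°; ψ = atan2(3.9977,-4.9295) = 140.9589°
θ_1 = β − ψ = -315.0244°
θ_3 = φ − θ_1 − θ_2 = -59.9946° (wrapped to (-180°,180°])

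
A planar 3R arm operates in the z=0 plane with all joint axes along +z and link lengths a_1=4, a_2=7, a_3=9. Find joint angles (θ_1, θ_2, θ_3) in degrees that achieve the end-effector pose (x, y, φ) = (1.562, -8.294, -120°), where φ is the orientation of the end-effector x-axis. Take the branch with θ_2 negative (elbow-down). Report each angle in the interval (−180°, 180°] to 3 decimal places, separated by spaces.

wrist centre = target − a_3·(cos φ, sin φ) = (6.0620, -0.4998)
cos θ_2 = (36.9976−4²−7²)/(2·4·7) = -0.5000; θ_2 = -120.0028° (elbow-down)
β = atan2(-0.4998,6.0620) = -4.7130°; ψ = atan2(-6.0620,0.4997) = -85.2877°
θ_1 = β − ψ = 80.5747°
θ_3 = φ − θ_1 − θ_2 = -80.5718° (wrapped to (-180°,180°])

80.575 -120.003 -80.572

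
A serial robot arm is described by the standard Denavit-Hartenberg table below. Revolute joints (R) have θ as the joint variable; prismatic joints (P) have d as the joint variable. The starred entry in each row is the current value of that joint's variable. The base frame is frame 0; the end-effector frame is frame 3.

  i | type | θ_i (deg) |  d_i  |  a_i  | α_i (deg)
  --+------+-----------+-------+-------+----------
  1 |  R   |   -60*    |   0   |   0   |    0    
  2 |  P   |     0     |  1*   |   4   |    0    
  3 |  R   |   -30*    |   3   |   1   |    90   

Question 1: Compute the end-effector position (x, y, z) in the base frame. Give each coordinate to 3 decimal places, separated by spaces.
2.000 -4.464 4.000

after link 1: o_1 = (0.0000, 0.0000, 0.0000)
after link 2: o_2 = (2.0000, -3.4641, 1.0000)
after link 3: o_3 = (2.0000, -4.4641, 4.0000)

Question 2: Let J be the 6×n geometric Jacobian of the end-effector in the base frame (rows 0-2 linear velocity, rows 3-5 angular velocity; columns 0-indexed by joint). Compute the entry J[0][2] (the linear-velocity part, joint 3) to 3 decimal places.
1.000

axis z_2 = (0.0000,0.0000,1.0000); lever o_n−o_2 = (0.0000,-1.0000,3.0000)
cross product → J_v[:, 2] = (1.0000,0.0000,-0.0000)
J_ω[:, 2] = z_2
entry J[0][2] = 1.0000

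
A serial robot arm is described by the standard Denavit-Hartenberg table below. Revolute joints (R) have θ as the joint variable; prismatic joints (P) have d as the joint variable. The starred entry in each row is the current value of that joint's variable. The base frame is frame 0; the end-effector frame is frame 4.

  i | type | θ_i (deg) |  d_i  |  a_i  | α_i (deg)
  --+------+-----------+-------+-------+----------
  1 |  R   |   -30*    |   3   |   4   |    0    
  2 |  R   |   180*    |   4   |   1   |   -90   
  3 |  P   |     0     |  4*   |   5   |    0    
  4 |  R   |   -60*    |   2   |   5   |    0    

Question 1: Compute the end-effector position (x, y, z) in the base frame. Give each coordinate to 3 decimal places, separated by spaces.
after link 1: o_1 = (3.4641, -2.0000, 3.0000)
after link 2: o_2 = (2.5981, -1.5000, 7.0000)
after link 3: o_3 = (-3.7321, -2.4641, 7.0000)
after link 4: o_4 = (-6.8971, -2.9462, 11.3301)

-6.897 -2.946 11.330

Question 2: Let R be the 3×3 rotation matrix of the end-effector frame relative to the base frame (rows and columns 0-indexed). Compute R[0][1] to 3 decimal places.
End-effector y-axis (col 1 of R) = (-0.7500,0.4330,-0.5000)
R[0][1] = -0.7500

-0.750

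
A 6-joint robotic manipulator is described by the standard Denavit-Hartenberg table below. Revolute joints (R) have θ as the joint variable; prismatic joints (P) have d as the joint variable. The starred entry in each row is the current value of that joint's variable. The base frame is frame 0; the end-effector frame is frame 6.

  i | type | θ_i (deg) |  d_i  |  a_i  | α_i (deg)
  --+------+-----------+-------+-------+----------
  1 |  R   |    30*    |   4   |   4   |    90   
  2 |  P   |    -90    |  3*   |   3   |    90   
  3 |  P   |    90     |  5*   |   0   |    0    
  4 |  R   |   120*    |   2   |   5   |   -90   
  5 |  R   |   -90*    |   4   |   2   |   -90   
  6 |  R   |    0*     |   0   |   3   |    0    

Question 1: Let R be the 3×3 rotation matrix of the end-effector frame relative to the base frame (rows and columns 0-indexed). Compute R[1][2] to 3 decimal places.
End-effector z-axis (col 2 of R) = (-0.2500,0.4330,0.8660)
R[1][2] = 0.4330

0.433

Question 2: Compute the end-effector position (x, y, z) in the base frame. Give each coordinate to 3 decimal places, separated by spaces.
after link 1: o_1 = (3.4641, 2.0000, 4.0000)
after link 2: o_2 = (4.9641, -0.5981, 1.0000)
after link 3: o_3 = (0.6340, -3.0981, 1.0000)
after link 4: o_4 = (-2.3481, -1.9330, 5.3301)
after link 5: o_5 = (-5.8122, 0.0670, 3.3301)
after link 6: o_6 = (-8.4103, -1.4330, 3.3301)

-8.410 -1.433 3.330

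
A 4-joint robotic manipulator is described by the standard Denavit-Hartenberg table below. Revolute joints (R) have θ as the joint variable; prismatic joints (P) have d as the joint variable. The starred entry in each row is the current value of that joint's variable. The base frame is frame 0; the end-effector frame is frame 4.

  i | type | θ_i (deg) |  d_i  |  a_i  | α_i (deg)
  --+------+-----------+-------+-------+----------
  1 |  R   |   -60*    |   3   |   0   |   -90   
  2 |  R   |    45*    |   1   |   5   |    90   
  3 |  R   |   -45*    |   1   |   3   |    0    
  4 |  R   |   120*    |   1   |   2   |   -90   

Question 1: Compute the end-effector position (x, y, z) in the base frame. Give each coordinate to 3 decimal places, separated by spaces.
after link 1: o_1 = (0.0000, 0.0000, 3.0000)
after link 2: o_2 = (2.6338, -2.5619, -0.5355)
after link 3: o_3 = (1.9002, -5.5339, -1.3284)
after link 4: o_4 = (4.1098, -5.4974, -0.9873)

4.110 -5.497 -0.987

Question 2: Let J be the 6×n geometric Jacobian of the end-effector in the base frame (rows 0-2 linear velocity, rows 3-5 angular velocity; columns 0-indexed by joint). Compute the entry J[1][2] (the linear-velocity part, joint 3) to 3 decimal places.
1.203

axis z_2 = (0.3536,-0.6124,0.7071); lever o_n−o_2 = (1.4760,-2.9355,-0.4518)
cross product → J_v[:, 2] = (2.3524,1.2035,-0.1340)
J_ω[:, 2] = z_2
entry J[1][2] = 1.2035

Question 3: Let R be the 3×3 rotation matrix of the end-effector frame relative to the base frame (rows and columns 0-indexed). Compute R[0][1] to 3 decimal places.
End-effector y-axis (col 1 of R) = (-0.3536,0.6124,-0.7071)
R[0][1] = -0.3536

-0.354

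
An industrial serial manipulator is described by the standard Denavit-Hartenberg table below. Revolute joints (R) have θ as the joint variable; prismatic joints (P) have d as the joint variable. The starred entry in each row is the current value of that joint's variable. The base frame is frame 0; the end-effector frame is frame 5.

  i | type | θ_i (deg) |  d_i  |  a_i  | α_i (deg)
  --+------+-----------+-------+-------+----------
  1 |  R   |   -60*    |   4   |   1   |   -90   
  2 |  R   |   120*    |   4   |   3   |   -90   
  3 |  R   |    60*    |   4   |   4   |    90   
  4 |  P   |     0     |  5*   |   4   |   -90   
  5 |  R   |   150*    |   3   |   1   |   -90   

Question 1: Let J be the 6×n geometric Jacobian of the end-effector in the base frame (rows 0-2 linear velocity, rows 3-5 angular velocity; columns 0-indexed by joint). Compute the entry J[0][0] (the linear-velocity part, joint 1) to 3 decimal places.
-8.951

axis z_0 = ẑ; lever o_n−o_0 = (-5.0849,8.9510,-1.5622)
cross product → J_v[:, 0] = (-8.9510,-5.0849,0.0000)
J_ω[:, 0] = z_0
entry J[0][0] = -8.9510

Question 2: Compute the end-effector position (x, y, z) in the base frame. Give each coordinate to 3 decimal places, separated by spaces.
-5.085 8.951 -1.562

after link 1: o_1 = (0.5000, -0.8660, 4.0000)
after link 2: o_2 = (3.2141, 2.4330, 1.4019)
after link 3: o_3 = (-2.0179, 4.5670, 1.6699)
after link 4: o_4 = (-4.4354, 6.8260, -3.8122)
after link 5: o_5 = (-5.0849, 8.9510, -1.5622)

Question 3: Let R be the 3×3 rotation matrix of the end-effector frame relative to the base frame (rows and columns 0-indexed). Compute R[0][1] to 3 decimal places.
0.433

End-effector y-axis (col 1 of R) = (0.4330,-0.7500,-0.5000)
R[0][1] = 0.4330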